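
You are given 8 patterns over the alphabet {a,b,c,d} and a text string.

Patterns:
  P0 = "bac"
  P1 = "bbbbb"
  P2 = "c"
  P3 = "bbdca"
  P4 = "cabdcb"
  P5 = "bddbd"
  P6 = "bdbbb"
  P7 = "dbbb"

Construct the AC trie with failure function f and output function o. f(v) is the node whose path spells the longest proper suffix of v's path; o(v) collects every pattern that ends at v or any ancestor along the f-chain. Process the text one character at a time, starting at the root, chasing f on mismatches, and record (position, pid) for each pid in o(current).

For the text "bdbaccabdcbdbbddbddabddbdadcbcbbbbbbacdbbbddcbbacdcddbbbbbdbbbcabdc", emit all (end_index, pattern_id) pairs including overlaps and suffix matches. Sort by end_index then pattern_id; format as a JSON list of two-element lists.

Construct AC machine:
Trie (insert patterns):
  n0 'ε': b→1 c→8 d→24
  n1 'b': a→2 b→4 d→17
  n2 'ba': c→3
  n3 'bac': ·  ←P0
  n4 'bb': b→5 d→9
  n5 'bbb': b→6
  n6 'bbbb': b→7
  n7 'bbbbb': ·  ←P1
  n8 'c': a→12  ←P2
  n9 'bbd': c→10
  n10 'bbdc': a→11
  n11 'bbdca': ·  ←P3
  n12 'ca': b→13
  n13 'cab': d→14
  n14 'cabd': c→15
  n15 'cabdc': b→16
  n16 'cabdcb': ·  ←P4
  n17 'bd': b→21 d→18
  n18 'bdd': b→19
  n19 'bddb': d→20
  n20 'bddbd': ·  ←P5
  n21 'bdb': b→22
  n22 'bdbb': b→23
  n23 'bdbbb': ·  ←P6
  n24 'd': b→25
  n25 'db': b→26
  n26 'dbb': b→27
  n27 'dbbb': ·  ←P7

BFS fail/out derivation:
  n1('b'): parent n0 fail=0; on 'b' 0 → fail=0;  out ∅∪∅=∅
  n8('c'): parent n0 fail=0; on 'c' 0 → fail=0;  out {2}∪∅={2}
  n24('d'): parent n0 fail=0; on 'd' 0 → fail=0;  out ∅∪∅=∅
  n2('ba'): parent n1 fail=0; on 'a' 0 → fail=0;  out ∅∪∅=∅
  n4('bb'): parent n1 fail=0; on 'b' 0 → fail=1;  out ∅∪∅=∅
  n12('ca'): parent n8 fail=0; on 'a' 0 → fail=0;  out ∅∪∅=∅
  n17('bd'): parent n1 fail=0; on 'd' 0 → fail=24;  out ∅∪∅=∅
  n25('db'): parent n24 fail=0; on 'b' 0 → fail=1;  out ∅∪∅=∅
  n3('bac'): parent n2 fail=0; on 'c' 0 → fail=8;  out {0}∪{2}={0,2}
  n5('bbb'): parent n4 fail=1; on 'b' 1 → fail=4;  out ∅∪∅=∅
  n9('bbd'): parent n4 fail=1; on 'd' 1 → fail=17;  out ∅∪∅=∅
  n13('cab'): parent n12 fail=0; on 'b' 0 → fail=1;  out ∅∪∅=∅
  n18('bdd'): parent n17 fail=24; on 'd' 24→0 → fail=24;  out ∅∪∅=∅
  n21('bdb'): parent n17 fail=24; on 'b' 24 → fail=25;  out ∅∪∅=∅
  n26('dbb'): parent n25 fail=1; on 'b' 1 → fail=4;  out ∅∪∅=∅
  n6('bbbb'): parent n5 fail=4; on 'b' 4 → fail=5;  out ∅∪∅=∅
  n10('bbdc'): parent n9 fail=17; on 'c' 17→24→0 → fail=8;  out ∅∪{2}={2}
  n14('cabd'): parent n13 fail=1; on 'd' 1 → fail=17;  out ∅∪∅=∅
  n19('bddb'): parent n18 fail=24; on 'b' 24 → fail=25;  out ∅∪∅=∅
  n22('bdbb'): parent n21 fail=25; on 'b' 25 → fail=26;  out ∅∪∅=∅
  n27('dbbb'): parent n26 fail=4; on 'b' 4 → fail=5;  out {7}∪∅={7}
  n7('bbbbb'): parent n6 fail=5; on 'b' 5 → fail=6;  out {1}∪∅={1}
  n11('bbdca'): parent n10 fail=8; on 'a' 8 → fail=12;  out {3}∪∅={3}
  n15('cabdc'): parent n14 fail=17; on 'c' 17→24→0 → fail=8;  out ∅∪{2}={2}
  n20('bddbd'): parent n19 fail=25; on 'd' 25→1 → fail=17;  out {5}∪∅={5}
  n23('bdbbb'): parent n22 fail=26; on 'b' 26 → fail=27;  out {6}∪{7}={6,7}
  n16('cabdcb'): parent n15 fail=8; on 'b' 8→0 → fail=1;  out {4}∪∅={4}

Scan:
pos 0 'b': at 1
pos 1 'd': at 17
pos 2 'b': at 21
pos 3 'a': at 2 (fail-walked)
pos 4 'c': at 3  → match P0@[2:4],P2@[4:4]
pos 5 'c': at 8 (fail-walked)  → match P2@[5:5]
pos 6 'a': at 12
pos 7 'b': at 13
pos 8 'd': at 14
pos 9 'c': at 15  → match P2@[9:9]
pos 10 'b': at 16  → match P4@[5:10]
pos 11 'd': at 17 (fail-walked)
pos 12 'b': at 21
pos 13 'b': at 22
pos 14 'd': at 9 (fail-walked)
pos 15 'd': at 18 (fail-walked)
pos 16 'b': at 19
pos 17 'd': at 20  → match P5@[13:17]
pos 18 'd': at 18 (fail-walked)
pos 19 'a': at 0 (fail-walked)
pos 20 'b': at 1
pos 21 'd': at 17
pos 22 'd': at 18
pos 23 'b': at 19
pos 24 'd': at 20  → match P5@[20:24]
pos 25 'a': at 0 (fail-walked)
pos 26 'd': at 24
pos 27 'c': at 8 (fail-walked)  → match P2@[27:27]
pos 28 'b': at 1 (fail-walked)
pos 29 'c': at 8 (fail-walked)  → match P2@[29:29]
pos 30 'b': at 1 (fail-walked)
pos 31 'b': at 4
pos 32 'b': at 5
pos 33 'b': at 6
pos 34 'b': at 7  → match P1@[30:34]
pos 35 'b': at 7 (fail-walked)  → match P1@[31:35]
pos 36 'a': at 2 (fail-walked)
pos 37 'c': at 3  → match P0@[35:37],P2@[37:37]
pos 38 'd': at 24 (fail-walked)
pos 39 'b': at 25
pos 40 'b': at 26
pos 41 'b': at 27  → match P7@[38:41]
pos 42 'd': at 9 (fail-walked)
pos 43 'd': at 18 (fail-walked)
pos 44 'c': at 8 (fail-walked)  → match P2@[44:44]
pos 45 'b': at 1 (fail-walked)
pos 46 'b': at 4
pos 47 'a': at 2 (fail-walked)
pos 48 'c': at 3  → match P0@[46:48],P2@[48:48]
pos 49 'd': at 24 (fail-walked)
pos 50 'c': at 8 (fail-walked)  → match P2@[50:50]
pos 51 'd': at 24 (fail-walked)
pos 52 'd': at 24 (fail-walked)
pos 53 'b': at 25
pos 54 'b': at 26
pos 55 'b': at 27  → match P7@[52:55]
pos 56 'b': at 6 (fail-walked)
pos 57 'b': at 7  → match P1@[53:57]
pos 58 'd': at 9 (fail-walked)
pos 59 'b': at 21 (fail-walked)
pos 60 'b': at 22
pos 61 'b': at 23  → match P6@[57:61],P7@[58:61]
pos 62 'c': at 8 (fail-walked)  → match P2@[62:62]
pos 63 'a': at 12
pos 64 'b': at 13
pos 65 'd': at 14
pos 66 'c': at 15  → match P2@[66:66]

Result: [[4,0],[4,2],[5,2],[9,2],[10,4],[17,5],[24,5],[27,2],[29,2],[34,1],[35,1],[37,0],[37,2],[41,7],[44,2],[48,0],[48,2],[50,2],[55,7],[57,1],[61,6],[61,7],[62,2],[66,2]]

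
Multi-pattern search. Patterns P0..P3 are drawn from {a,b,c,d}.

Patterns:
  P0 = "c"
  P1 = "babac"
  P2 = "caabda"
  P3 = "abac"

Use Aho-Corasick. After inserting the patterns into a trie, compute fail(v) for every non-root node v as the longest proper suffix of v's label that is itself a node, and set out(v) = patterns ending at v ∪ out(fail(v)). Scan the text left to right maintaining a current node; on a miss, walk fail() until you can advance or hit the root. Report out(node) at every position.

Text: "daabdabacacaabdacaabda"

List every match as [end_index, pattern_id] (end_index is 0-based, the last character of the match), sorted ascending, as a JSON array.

Construct AC machine:
Trie nodes:
  n0 'ε': a→12 b→2 c→1
  n1 'c': a→7  [P0 ends]
  n2 'b': a→3
  n3 'ba': b→4
  n4 'bab': a→5
  n5 'baba': c→6
  n6 'babac': ·  [P1 ends]
  n7 'ca': a→8
  n8 'caa': b→9
  n9 'caab': d→10
  n10 'caabd': a→11
  n11 'caabda': ·  [P2 ends]
  n12 'a': b→13
  n13 'ab': a→14
  n14 'aba': c→15
  n15 'abac': ·  [P3 ends]

BFS fail/out derivation:
  n1('c'): parent n0 fail=0; on 'c' 0 → fail=0;  out {0}∪∅={0}
  n2('b'): parent n0 fail=0; on 'b' 0 → fail=0;  out ∅∪∅=∅
  n12('a'): parent n0 fail=0; on 'a' 0 → fail=0;  out ∅∪∅=∅
  n3('ba'): parent n2 fail=0; on 'a' 0 → fail=12;  out ∅∪∅=∅
  n7('ca'): parent n1 fail=0; on 'a' 0 → fail=12;  out ∅∪∅=∅
  n13('ab'): parent n12 fail=0; on 'b' 0 → fail=2;  out ∅∪∅=∅
  n4('bab'): parent n3 fail=12; on 'b' 12 → fail=13;  out ∅∪∅=∅
  n8('caa'): parent n7 fail=12; on 'a' 12→0 → fail=12;  out ∅∪∅=∅
  n14('aba'): parent n13 fail=2; on 'a' 2 → fail=3;  out ∅∪∅=∅
  n5('baba'): parent n4 fail=13; on 'a' 13 → fail=14;  out ∅∪∅=∅
  n9('caab'): parent n8 fail=12; on 'b' 12 → fail=13;  out ∅∪∅=∅
  n15('abac'): parent n14 fail=3; on 'c' 3→12→0 → fail=1;  out {3}∪{0}={0,3}
  n6('babac'): parent n5 fail=14; on 'c' 14 → fail=15;  out {1}∪{0,3}={0,1,3}
  n10('caabd'): parent n9 fail=13; on 'd' 13→2→0 → fail=0;  out ∅∪∅=∅
  n11('caabda'): parent n10 fail=0; on 'a' 0 → fail=12;  out {2}∪∅={2}

Run:
pos 0 'd': at 0
pos 1 'a': at 12
pos 2 'a': at 12 (fail-walked)
pos 3 'b': at 13
pos 4 'd': at 0 (fail-walked)
pos 5 'a': at 12
pos 6 'b': at 13
pos 7 'a': at 14
pos 8 'c': at 15  emit P0@[8:8],P3@[5:8]
pos 9 'a': at 7 (fail-walked)
pos 10 'c': at 1 (fail-walked)  emit P0@[10:10]
pos 11 'a': at 7
pos 12 'a': at 8
pos 13 'b': at 9
pos 14 'd': at 10
pos 15 'a': at 11  emit P2@[10:15]
pos 16 'c': at 1 (fail-walked)  emit P0@[16:16]
pos 17 'a': at 7
pos 18 'a': at 8
pos 19 'b': at 9
pos 20 'd': at 10
pos 21 'a': at 11  emit P2@[16:21]

Matches: [[8,0],[8,3],[10,0],[15,2],[16,0],[21,2]]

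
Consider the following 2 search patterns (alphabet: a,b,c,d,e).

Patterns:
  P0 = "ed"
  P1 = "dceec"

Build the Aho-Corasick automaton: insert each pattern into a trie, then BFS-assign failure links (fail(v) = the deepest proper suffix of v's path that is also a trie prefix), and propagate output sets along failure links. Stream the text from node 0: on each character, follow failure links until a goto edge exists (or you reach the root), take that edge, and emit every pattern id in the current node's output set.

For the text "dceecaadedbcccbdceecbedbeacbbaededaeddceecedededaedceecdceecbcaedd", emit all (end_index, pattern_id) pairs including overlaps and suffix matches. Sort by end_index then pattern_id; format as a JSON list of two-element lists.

Construct AC machine:
Trie (insert patterns):
  n0 'ε': d→3 e→1
  n1 'e': d→2
  n2 'ed': ·  ←P0
  n3 'd': c→4
  n4 'dc': e→5
  n5 'dce': e→6
  n6 'dcee': c→7
  n7 'dceec': ·  ←P1

BFS fail/out derivation:
  n1('e'): parent n0 fail=0; on 'e' 0 → fail=0;  out ∅∪∅=∅
  n3('d'): parent n0 fail=0; on 'd' 0 → fail=0;  out ∅∪∅=∅
  n2('ed'): parent n1 fail=0; on 'd' 0 → fail=3;  out {0}∪∅={0}
  n4('dc'): parent n3 fail=0; on 'c' 0 → fail=0;  out ∅∪∅=∅
  n5('dce'): parent n4 fail=0; on 'e' 0 → fail=1;  out ∅∪∅=∅
  n6('dcee'): parent n5 fail=1; on 'e' 1→0 → fail=1;  out ∅∪∅=∅
  n7('dceec'): parent n6 fail=1; on 'c' 1→0 → fail=0;  out {1}∪∅={1}

Text stream:
[0] read 'd'  n0⇒n3
[1] read 'c'  n3⇒n4
[2] read 'e'  n4⇒n5
[3] read 'e'  n5⇒n6
[4] read 'c'  n6⇒n7  → match P1@[0:4]
[5] read 'a'  n7⇒n0 (via fail)
[6] read 'a'  n0⇒n0
[7] read 'd'  n0⇒n3
[8] read 'e'  n3⇒n1 (via fail)
[9] read 'd'  n1⇒n2  → match P0@[8:9]
[10] read 'b'  n2⇒n0 (via fail)
[11] read 'c'  n0⇒n0
[12] read 'c'  n0⇒n0
[13] read 'c'  n0⇒n0
[14] read 'b'  n0⇒n0
[15] read 'd'  n0⇒n3
[16] read 'c'  n3⇒n4
[17] read 'e'  n4⇒n5
[18] read 'e'  n5⇒n6
[19] read 'c'  n6⇒n7  → match P1@[15:19]
[20] read 'b'  n7⇒n0 (via fail)
[21] read 'e'  n0⇒n1
[22] read 'd'  n1⇒n2  → match P0@[21:22]
[23] read 'b'  n2⇒n0 (via fail)
[24] read 'e'  n0⇒n1
[25] read 'a'  n1⇒n0 (via fail)
[26] read 'c'  n0⇒n0
[27] read 'b'  n0⇒n0
[28] read 'b'  n0⇒n0
[29] read 'a'  n0⇒n0
[30] read 'e'  n0⇒n1
[31] read 'd'  n1⇒n2  → match P0@[30:31]
[32] read 'e'  n2⇒n1 (via fail)
[33] read 'd'  n1⇒n2  → match P0@[32:33]
[34] read 'a'  n2⇒n0 (via fail)
[35] read 'e'  n0⇒n1
[36] read 'd'  n1⇒n2  → match P0@[35:36]
[37] read 'd'  n2⇒n3 (via fail)
[38] read 'c'  n3⇒n4
[39] read 'e'  n4⇒n5
[40] read 'e'  n5⇒n6
[41] read 'c'  n6⇒n7  → match P1@[37:41]
[42] read 'e'  n7⇒n1 (via fail)
[43] read 'd'  n1⇒n2  → match P0@[42:43]
[44] read 'e'  n2⇒n1 (via fail)
[45] read 'd'  n1⇒n2  → match P0@[44:45]
[46] read 'e'  n2⇒n1 (via fail)
[47] read 'd'  n1⇒n2  → match P0@[46:47]
[48] read 'a'  n2⇒n0 (via fail)
[49] read 'e'  n0⇒n1
[50] read 'd'  n1⇒n2  → match P0@[49:50]
[51] read 'c'  n2⇒n4 (via fail)
[52] read 'e'  n4⇒n5
[53] read 'e'  n5⇒n6
[54] read 'c'  n6⇒n7  → match P1@[50:54]
[55] read 'd'  n7⇒n3 (via fail)
[56] read 'c'  n3⇒n4
[57] read 'e'  n4⇒n5
[58] read 'e'  n5⇒n6
[59] read 'c'  n6⇒n7  → match P1@[55:59]
[60] read 'b'  n7⇒n0 (via fail)
[61] read 'c'  n0⇒n0
[62] read 'a'  n0⇒n0
[63] read 'e'  n0⇒n1
[64] read 'd'  n1⇒n2  → match P0@[63:64]
[65] read 'd'  n2⇒n3 (via fail)

All matches (sorted): [[4,1],[9,0],[19,1],[22,0],[31,0],[33,0],[36,0],[41,1],[43,0],[45,0],[47,0],[50,0],[54,1],[59,1],[64,0]]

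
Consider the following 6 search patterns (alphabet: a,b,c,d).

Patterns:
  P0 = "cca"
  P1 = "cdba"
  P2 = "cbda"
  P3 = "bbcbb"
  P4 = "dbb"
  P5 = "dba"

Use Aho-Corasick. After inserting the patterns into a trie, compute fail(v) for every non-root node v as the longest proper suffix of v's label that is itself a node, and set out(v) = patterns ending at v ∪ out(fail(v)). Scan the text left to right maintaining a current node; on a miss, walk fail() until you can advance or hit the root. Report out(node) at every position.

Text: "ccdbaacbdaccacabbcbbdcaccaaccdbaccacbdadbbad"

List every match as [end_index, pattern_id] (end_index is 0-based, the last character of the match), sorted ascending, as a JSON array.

Construct AC machine:
Trie (insert patterns):
  0='ε' goto b→10 c→1 d→15
  1='c' goto b→7 c→2 d→4
  2='cc' goto a→3
  3='cca' goto ·  ←P0
  4='cd' goto b→5
  5='cdb' goto a→6
  6='cdba' goto ·  ←P1
  7='cb' goto d→8
  8='cbd' goto a→9
  9='cbda' goto ·  ←P2
  10='b' goto b→11
  11='bb' goto c→12
  12='bbc' goto b→13
  13='bbcb' goto b→14
  14='bbcbb' goto ·  ←P3
  15='d' goto b→16
  16='db' goto a→18 b→17
  17='dbb' goto ·  ←P4
  18='dba' goto ·  ←P5

BFS fail/out derivation:
  fail(1) 'c': from fail(0)=0 chase 'c': 0 ⇒ 0;  out=∅∪out(0)=∅
  fail(10) 'b': from fail(0)=0 chase 'b': 0 ⇒ 0;  out=∅∪out(0)=∅
  fail(15) 'd': from fail(0)=0 chase 'd': 0 ⇒ 0;  out=∅∪out(0)=∅
  fail(2) 'cc': from fail(1)=0 chase 'c': 0 ⇒ 1;  out=∅∪out(1)=∅
  fail(4) 'cd': from fail(1)=0 chase 'd': 0 ⇒ 15;  out=∅∪out(15)=∅
  fail(7) 'cb': from fail(1)=0 chase 'b': 0 ⇒ 10;  out=∅∪out(10)=∅
  fail(11) 'bb': from fail(10)=0 chase 'b': 0 ⇒ 10;  out=∅∪out(10)=∅
  fail(16) 'db': from fail(15)=0 chase 'b': 0 ⇒ 10;  out=∅∪out(10)=∅
  fail(3) 'cca': from fail(2)=1 chase 'a': 1→0 ⇒ 0;  out={0}∪out(0)={0}
  fail(5) 'cdb': from fail(4)=15 chase 'b': 15 ⇒ 16;  out=∅∪out(16)=∅
  fail(8) 'cbd': from fail(7)=10 chase 'd': 10→0 ⇒ 15;  out=∅∪out(15)=∅
  fail(12) 'bbc': from fail(11)=10 chase 'c': 10→0 ⇒ 1;  out=∅∪out(1)=∅
  fail(17) 'dbb': from fail(16)=10 chase 'b': 10 ⇒ 11;  out={4}∪out(11)={4}
  fail(18) 'dba': from fail(16)=10 chase 'a': 10→0 ⇒ 0;  out={5}∪out(0)={5}
  fail(6) 'cdba': from fail(5)=16 chase 'a': 16 ⇒ 18;  out={1}∪out(18)={1,5}
  fail(9) 'cbda': from fail(8)=15 chase 'a': 15→0 ⇒ 0;  out={2}∪out(0)={2}
  fail(13) 'bbcb': from fail(12)=1 chase 'b': 1 ⇒ 7;  out=∅∪out(7)=∅
  fail(14) 'bbcbb': from fail(13)=7 chase 'b': 7→10 ⇒ 11;  out={3}∪out(11)={3}

Scan:
[0] read 'c'  n0⇒n1
[1] read 'c'  n1⇒n2
[2] read 'd'  n2⇒n4 (fail-walked)
[3] read 'b'  n4⇒n5
[4] read 'a'  n5⇒n6  → match P1@[1:4],P5@[2:4]
[5] read 'a'  n6⇒n0 (fail-walked)
[6] read 'c'  n0⇒n1
[7] read 'b'  n1⇒n7
[8] read 'd'  n7⇒n8
[9] read 'a'  n8⇒n9  → match P2@[6:9]
[10] read 'c'  n9⇒n1 (fail-walked)
[11] read 'c'  n1⇒n2
[12] read 'a'  n2⇒n3  → match P0@[10:12]
[13] read 'c'  n3⇒n1 (fail-walked)
[14] read 'a'  n1⇒n0 (fail-walked)
[15] read 'b'  n0⇒n10
[16] read 'b'  n10⇒n11
[17] read 'c'  n11⇒n12
[18] read 'b'  n12⇒n13
[19] read 'b'  n13⇒n14  → match P3@[15:19]
[20] read 'd'  n14⇒n15 (fail-walked)
[21] read 'c'  n15⇒n1 (fail-walked)
[22] read 'a'  n1⇒n0 (fail-walked)
[23] read 'c'  n0⇒n1
[24] read 'c'  n1⇒n2
[25] read 'a'  n2⇒n3  → match P0@[23:25]
[26] read 'a'  n3⇒n0 (fail-walked)
[27] read 'c'  n0⇒n1
[28] read 'c'  n1⇒n2
[29] read 'd'  n2⇒n4 (fail-walked)
[30] read 'b'  n4⇒n5
[31] read 'a'  n5⇒n6  → match P1@[28:31],P5@[29:31]
[32] read 'c'  n6⇒n1 (fail-walked)
[33] read 'c'  n1⇒n2
[34] read 'a'  n2⇒n3  → match P0@[32:34]
[35] read 'c'  n3⇒n1 (fail-walked)
[36] read 'b'  n1⇒n7
[37] read 'd'  n7⇒n8
[38] read 'a'  n8⇒n9  → match P2@[35:38]
[39] read 'd'  n9⇒n15 (fail-walked)
[40] read 'b'  n15⇒n16
[41] read 'b'  n16⇒n17  → match P4@[39:41]
[42] read 'a'  n17⇒n0 (fail-walked)
[43] read 'd'  n0⇒n15

Result: [[4,1],[4,5],[9,2],[12,0],[19,3],[25,0],[31,1],[31,5],[34,0],[38,2],[41,4]]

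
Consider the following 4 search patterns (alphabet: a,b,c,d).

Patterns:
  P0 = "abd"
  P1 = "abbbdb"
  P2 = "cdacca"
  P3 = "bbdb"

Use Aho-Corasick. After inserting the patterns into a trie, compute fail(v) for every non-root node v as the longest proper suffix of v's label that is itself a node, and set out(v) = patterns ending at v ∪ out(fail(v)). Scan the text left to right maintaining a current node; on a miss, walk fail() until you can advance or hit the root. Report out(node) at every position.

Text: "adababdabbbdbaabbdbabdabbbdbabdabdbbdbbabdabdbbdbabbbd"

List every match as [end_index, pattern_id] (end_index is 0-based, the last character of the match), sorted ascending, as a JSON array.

Construct AC machine:
Trie (insert patterns):
  n0 'ε': a→1 b→14 c→8
  n1 'a': b→2
  n2 'ab': b→4 d→3
  n3 'abd': ·  ←P0
  n4 'abb': b→5
  n5 'abbb': d→6
  n6 'abbbd': b→7
  n7 'abbbdb': ·  ←P1
  n8 'c': d→9
  n9 'cd': a→10
  n10 'cda': c→11
  n11 'cdac': c→12
  n12 'cdacc': a→13
  n13 'cdacca': ·  ←P2
  n14 'b': b→15
  n15 'bb': d→16
  n16 'bbd': b→17
  n17 'bbdb': ·  ←P3

BFS fail/out derivation:
  fail(1) 'a': from fail(0)=0 chase 'a': 0 ⇒ 0;  out=∅∪out(0)=∅
  fail(8) 'c': from fail(0)=0 chase 'c': 0 ⇒ 0;  out=∅∪out(0)=∅
  fail(14) 'b': from fail(0)=0 chase 'b': 0 ⇒ 0;  out=∅∪out(0)=∅
  fail(2) 'ab': from fail(1)=0 chase 'b': 0 ⇒ 14;  out=∅∪out(14)=∅
  fail(9) 'cd': from fail(8)=0 chase 'd': 0 ⇒ 0;  out=∅∪out(0)=∅
  fail(15) 'bb': from fail(14)=0 chase 'b': 0 ⇒ 14;  out=∅∪out(14)=∅
  fail(3) 'abd': from fail(2)=14 chase 'd': 14→0 ⇒ 0;  out={0}∪out(0)={0}
  fail(4) 'abb': from fail(2)=14 chase 'b': 14 ⇒ 15;  out=∅∪out(15)=∅
  fail(10) 'cda': from fail(9)=0 chase 'a': 0 ⇒ 1;  out=∅∪out(1)=∅
  fail(16) 'bbd': from fail(15)=14 chase 'd': 14→0 ⇒ 0;  out=∅∪out(0)=∅
  fail(5) 'abbb': from fail(4)=15 chase 'b': 15→14 ⇒ 15;  out=∅∪out(15)=∅
  fail(11) 'cdac': from fail(10)=1 chase 'c': 1→0 ⇒ 8;  out=∅∪out(8)=∅
  fail(17) 'bbdb': from fail(16)=0 chase 'b': 0 ⇒ 14;  out={3}∪out(14)={3}
  fail(6) 'abbbd': from fail(5)=15 chase 'd': 15 ⇒ 16;  out=∅∪out(16)=∅
  fail(12) 'cdacc': from fail(11)=8 chase 'c': 8→0 ⇒ 8;  out=∅∪out(8)=∅
  fail(7) 'abbbdb': from fail(6)=16 chase 'b': 16 ⇒ 17;  out={1}∪out(17)={1,3}
  fail(13) 'cdacca': from fail(12)=8 chase 'a': 8→0 ⇒ 1;  out={2}∪out(1)={2}

Text stream:
[0] read 'a'  n0⇒n1
[1] read 'd'  n1⇒n0 ·f
[2] read 'a'  n0⇒n1
[3] read 'b'  n1⇒n2
[4] read 'a'  n2⇒n1 ·f
[5] read 'b'  n1⇒n2
[6] read 'd'  n2⇒n3  ** P0@[4:6]
[7] read 'a'  n3⇒n1 ·f
[8] read 'b'  n1⇒n2
[9] read 'b'  n2⇒n4
[10] read 'b'  n4⇒n5
[11] read 'd'  n5⇒n6
[12] read 'b'  n6⇒n7  ** P1@[7:12],P3@[9:12]
[13] read 'a'  n7⇒n1 ·f
[14] read 'a'  n1⇒n1 ·f
[15] read 'b'  n1⇒n2
[16] read 'b'  n2⇒n4
[17] read 'd'  n4⇒n16 ·f
[18] read 'b'  n16⇒n17  ** P3@[15:18]
[19] read 'a'  n17⇒n1 ·f
[20] read 'b'  n1⇒n2
[21] read 'd'  n2⇒n3  ** P0@[19:21]
[22] read 'a'  n3⇒n1 ·f
[23] read 'b'  n1⇒n2
[24] read 'b'  n2⇒n4
[25] read 'b'  n4⇒n5
[26] read 'd'  n5⇒n6
[27] read 'b'  n6⇒n7  ** P1@[22:27],P3@[24:27]
[28] read 'a'  n7⇒n1 ·f
[29] read 'b'  n1⇒n2
[30] read 'd'  n2⇒n3  ** P0@[28:30]
[31] read 'a'  n3⇒n1 ·f
[32] read 'b'  n1⇒n2
[33] read 'd'  n2⇒n3  ** P0@[31:33]
[34] read 'b'  n3⇒n14 ·f
[35] read 'b'  n14⇒n15
[36] read 'd'  n15⇒n16
[37] read 'b'  n16⇒n17  ** P3@[34:37]
[38] read 'b'  n17⇒n15 ·f
[39] read 'a'  n15⇒n1 ·f
[40] read 'b'  n1⇒n2
[41] read 'd'  n2⇒n3  ** P0@[39:41]
[42] read 'a'  n3⇒n1 ·f
[43] read 'b'  n1⇒n2
[44] read 'd'  n2⇒n3  ** P0@[42:44]
[45] read 'b'  n3⇒n14 ·f
[46] read 'b'  n14⇒n15
[47] read 'd'  n15⇒n16
[48] read 'b'  n16⇒n17  ** P3@[45:48]
[49] read 'a'  n17⇒n1 ·f
[50] read 'b'  n1⇒n2
[51] read 'b'  n2⇒n4
[52] read 'b'  n4⇒n5
[53] read 'd'  n5⇒n6

All matches (sorted): [[6,0],[12,1],[12,3],[18,3],[21,0],[27,1],[27,3],[30,0],[33,0],[37,3],[41,0],[44,0],[48,3]]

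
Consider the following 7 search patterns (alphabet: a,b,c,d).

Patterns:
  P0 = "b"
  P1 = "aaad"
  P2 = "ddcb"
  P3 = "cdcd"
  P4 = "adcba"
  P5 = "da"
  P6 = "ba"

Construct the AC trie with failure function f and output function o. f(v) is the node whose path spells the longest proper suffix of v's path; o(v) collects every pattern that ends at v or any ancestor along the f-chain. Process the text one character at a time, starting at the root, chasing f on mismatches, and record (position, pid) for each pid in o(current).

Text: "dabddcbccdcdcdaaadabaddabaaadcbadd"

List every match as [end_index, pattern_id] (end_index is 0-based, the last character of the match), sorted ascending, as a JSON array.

Build:
Trie nodes:
  n0 'ε': a→2 b→1 c→10 d→6
  n1 'b': a→19  ←P0
  n2 'a': a→3 d→14
  n3 'aa': a→4
  n4 'aaa': d→5
  n5 'aaad': ·  ←P1
  n6 'd': a→18 d→7
  n7 'dd': c→8
  n8 'ddc': b→9
  n9 'ddcb': ·  ←P2
  n10 'c': d→11
  n11 'cd': c→12
  n12 'cdc': d→13
  n13 'cdcd': ·  ←P3
  n14 'ad': c→15
  n15 'adc': b→16
  n16 'adcb': a→17
  n17 'adcba': ·  ←P4
  n18 'da': ·  ←P5
  n19 'ba': ·  ←P6

BFS fail/out derivation:
  fail(1) 'b': from fail(0)=0 chase 'b': 0 ⇒ 0;  out={0}∪out(0)={0}
  fail(2) 'a': from fail(0)=0 chase 'a': 0 ⇒ 0;  out=∅∪out(0)=∅
  fail(6) 'd': from fail(0)=0 chase 'd': 0 ⇒ 0;  out=∅∪out(0)=∅
  fail(10) 'c': from fail(0)=0 chase 'c': 0 ⇒ 0;  out=∅∪out(0)=∅
  fail(3) 'aa': from fail(2)=0 chase 'a': 0 ⇒ 2;  out=∅∪out(2)=∅
  fail(7) 'dd': from fail(6)=0 chase 'd': 0 ⇒ 6;  out=∅∪out(6)=∅
  fail(11) 'cd': from fail(10)=0 chase 'd': 0 ⇒ 6;  out=∅∪out(6)=∅
  fail(14) 'ad': from fail(2)=0 chase 'd': 0 ⇒ 6;  out=∅∪out(6)=∅
  fail(18) 'da': from fail(6)=0 chase 'a': 0 ⇒ 2;  out={5}∪out(2)={5}
  fail(19) 'ba': from fail(1)=0 chase 'a': 0 ⇒ 2;  out={6}∪out(2)={6}
  fail(4) 'aaa': from fail(3)=2 chase 'a': 2 ⇒ 3;  out=∅∪out(3)=∅
  fail(8) 'ddc': from fail(7)=6 chase 'c': 6→0 ⇒ 10;  out=∅∪out(10)=∅
  fail(12) 'cdc': from fail(11)=6 chase 'c': 6→0 ⇒ 10;  out=∅∪out(10)=∅
  fail(15) 'adc': from fail(14)=6 chase 'c': 6→0 ⇒ 10;  out=∅∪out(10)=∅
  fail(5) 'aaad': from fail(4)=3 chase 'd': 3→2 ⇒ 14;  out={1}∪out(14)={1}
  fail(9) 'ddcb': from fail(8)=10 chase 'b': 10→0 ⇒ 1;  out={2}∪out(1)={0,2}
  fail(13) 'cdcd': from fail(12)=10 chase 'd': 10 ⇒ 11;  out={3}∪out(11)={3}
  fail(16) 'adcb': from fail(15)=10 chase 'b': 10→0 ⇒ 1;  out=∅∪out(1)={0}
  fail(17) 'adcba': from fail(16)=1 chase 'a': 1 ⇒ 19;  out={4}∪out(19)={4,6}

Scan:
i=0 'd': node 0→6
i=1 'a': node 6→18  emit P5@[0:1]
i=2 'b': node 18→1 (via fail)  emit P0@[2:2]
i=3 'd': node 1→6 (via fail)
i=4 'd': node 6→7
i=5 'c': node 7→8
i=6 'b': node 8→9  emit P0@[6:6],P2@[3:6]
i=7 'c': node 9→10 (via fail)
i=8 'c': node 10→10 (via fail)
i=9 'd': node 10→11
i=10 'c': node 11→12
i=11 'd': node 12→13  emit P3@[8:11]
i=12 'c': node 13→12 (via fail)
i=13 'd': node 12→13  emit P3@[10:13]
i=14 'a': node 13→18 (via fail)  emit P5@[13:14]
i=15 'a': node 18→3 (via fail)
i=16 'a': node 3→4
i=17 'd': node 4→5  emit P1@[14:17]
i=18 'a': node 5→18 (via fail)  emit P5@[17:18]
i=19 'b': node 18→1 (via fail)  emit P0@[19:19]
i=20 'a': node 1→19  emit P6@[19:20]
i=21 'd': node 19→14 (via fail)
i=22 'd': node 14→7 (via fail)
i=23 'a': node 7→18 (via fail)  emit P5@[22:23]
i=24 'b': node 18→1 (via fail)  emit P0@[24:24]
i=25 'a': node 1→19  emit P6@[24:25]
i=26 'a': node 19→3 (via fail)
i=27 'a': node 3→4
i=28 'd': node 4→5  emit P1@[25:28]
i=29 'c': node 5→15 (via fail)
i=30 'b': node 15→16  emit P0@[30:30]
i=31 'a': node 16→17  emit P4@[27:31],P6@[30:31]
i=32 'd': node 17→14 (via fail)
i=33 'd': node 14→7 (via fail)

Result: [[1,5],[2,0],[6,0],[6,2],[11,3],[13,3],[14,5],[17,1],[18,5],[19,0],[20,6],[23,5],[24,0],[25,6],[28,1],[30,0],[31,4],[31,6]]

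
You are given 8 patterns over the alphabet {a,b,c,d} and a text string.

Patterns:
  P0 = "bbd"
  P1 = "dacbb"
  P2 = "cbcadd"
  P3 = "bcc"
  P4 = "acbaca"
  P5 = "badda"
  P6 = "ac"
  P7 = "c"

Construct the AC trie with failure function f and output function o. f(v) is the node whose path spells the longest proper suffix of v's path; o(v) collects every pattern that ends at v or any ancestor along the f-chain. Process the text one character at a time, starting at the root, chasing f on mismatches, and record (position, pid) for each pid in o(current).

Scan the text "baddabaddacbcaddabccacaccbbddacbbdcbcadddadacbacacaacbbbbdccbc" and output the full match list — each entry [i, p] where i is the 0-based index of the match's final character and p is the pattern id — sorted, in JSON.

Build:
Trie (insert patterns):
  n0 'ε': a→17 b→1 c→9 d→4
  n1 'b': a→23 b→2 c→15
  n2 'bb': d→3
  n3 'bbd': ·  ←P0
  n4 'd': a→5
  n5 'da': c→6
  n6 'dac': b→7
  n7 'dacb': b→8
  n8 'dacbb': ·  ←P1
  n9 'c': b→10  ←P7
  n10 'cb': c→11
  n11 'cbc': a→12
  n12 'cbca': d→13
  n13 'cbcad': d→14
  n14 'cbcadd': ·  ←P2
  n15 'bc': c→16
  n16 'bcc': ·  ←P3
  n17 'a': c→18
  n18 'ac': b→19  ←P6
  n19 'acb': a→20
  n20 'acba': c→21
  n21 'acbac': a→22
  n22 'acbaca': ·  ←P4
  n23 'ba': d→24
  n24 'bad': d→25
  n25 'badd': a→26
  n26 'badda': ·  ←P5

Failure links (BFS by depth):
  n1('b'): parent n0 fail=0; on 'b' 0 → fail=0;  out ∅∪∅=∅
  n4('d'): parent n0 fail=0; on 'd' 0 → fail=0;  out ∅∪∅=∅
  n9('c'): parent n0 fail=0; on 'c' 0 → fail=0;  out {7}∪∅={7}
  n17('a'): parent n0 fail=0; on 'a' 0 → fail=0;  out ∅∪∅=∅
  n2('bb'): parent n1 fail=0; on 'b' 0 → fail=1;  out ∅∪∅=∅
  n5('da'): parent n4 fail=0; on 'a' 0 → fail=17;  out ∅∪∅=∅
  n10('cb'): parent n9 fail=0; on 'b' 0 → fail=1;  out ∅∪∅=∅
  n15('bc'): parent n1 fail=0; on 'c' 0 → fail=9;  out ∅∪{7}={7}
  n18('ac'): parent n17 fail=0; on 'c' 0 → fail=9;  out {6}∪{7}={6,7}
  n23('ba'): parent n1 fail=0; on 'a' 0 → fail=17;  out ∅∪∅=∅
  n3('bbd'): parent n2 fail=1; on 'd' 1→0 → fail=4;  out {0}∪∅={0}
  n6('dac'): parent n5 fail=17; on 'c' 17 → fail=18;  out ∅∪{6,7}={6,7}
  n11('cbc'): parent n10 fail=1; on 'c' 1 → fail=15;  out ∅∪{7}={7}
  n16('bcc'): parent n15 fail=9; on 'c' 9→0 → fail=9;  out {3}∪{7}={3,7}
  n19('acb'): parent n18 fail=9; on 'b' 9 → fail=10;  out ∅∪∅=∅
  n24('bad'): parent n23 fail=17; on 'd' 17→0 → fail=4;  out ∅∪∅=∅
  n7('dacb'): parent n6 fail=18; on 'b' 18 → fail=19;  out ∅∪∅=∅
  n12('cbca'): parent n11 fail=15; on 'a' 15→9→0 → fail=17;  out ∅∪∅=∅
  n20('acba'): parent n19 fail=10; on 'a' 10→1 → fail=23;  out ∅∪∅=∅
  n25('badd'): parent n24 fail=4; on 'd' 4→0 → fail=4;  out ∅∪∅=∅
  n8('dacbb'): parent n7 fail=19; on 'b' 19→10→1 → fail=2;  out {1}∪∅={1}
  n13('cbcad'): parent n12 fail=17; on 'd' 17→0 → fail=4;  out ∅∪∅=∅
  n21('acbac'): parent n20 fail=23; on 'c' 23→17 → fail=18;  out ∅∪{6,7}={6,7}
  n26('badda'): parent n25 fail=4; on 'a' 4 → fail=5;  out {5}∪∅={5}
  n14('cbcadd'): parent n13 fail=4; on 'd' 4→0 → fail=4;  out {2}∪∅={2}
  n22('acbaca'): parent n21 fail=18; on 'a' 18→9→0 → fail=17;  out {4}∪∅={4}

Run:
pos 0 'b': at 1
pos 1 'a': at 23
pos 2 'd': at 24
pos 3 'd': at 25
pos 4 'a': at 26  emit P5@[0:4]
pos 5 'b': at 1 ·f
pos 6 'a': at 23
pos 7 'd': at 24
pos 8 'd': at 25
pos 9 'a': at 26  emit P5@[5:9]
pos 10 'c': at 6 ·f  emit P6@[9:10],P7@[10:10]
pos 11 'b': at 7
pos 12 'c': at 11 ·f  emit P7@[12:12]
pos 13 'a': at 12
pos 14 'd': at 13
pos 15 'd': at 14  emit P2@[10:15]
pos 16 'a': at 5 ·f
pos 17 'b': at 1 ·f
pos 18 'c': at 15  emit P7@[18:18]
pos 19 'c': at 16  emit P3@[17:19],P7@[19:19]
pos 20 'a': at 17 ·f
pos 21 'c': at 18  emit P6@[20:21],P7@[21:21]
pos 22 'a': at 17 ·f
pos 23 'c': at 18  emit P6@[22:23],P7@[23:23]
pos 24 'c': at 9 ·f  emit P7@[24:24]
pos 25 'b': at 10
pos 26 'b': at 2 ·f
pos 27 'd': at 3  emit P0@[25:27]
pos 28 'd': at 4 ·f
pos 29 'a': at 5
pos 30 'c': at 6  emit P6@[29:30],P7@[30:30]
pos 31 'b': at 7
pos 32 'b': at 8  emit P1@[28:32]
pos 33 'd': at 3 ·f  emit P0@[31:33]
pos 34 'c': at 9 ·f  emit P7@[34:34]
pos 35 'b': at 10
pos 36 'c': at 11  emit P7@[36:36]
pos 37 'a': at 12
pos 38 'd': at 13
pos 39 'd': at 14  emit P2@[34:39]
pos 40 'd': at 4 ·f
pos 41 'a': at 5
pos 42 'd': at 4 ·f
pos 43 'a': at 5
pos 44 'c': at 6  emit P6@[43:44],P7@[44:44]
pos 45 'b': at 7
pos 46 'a': at 20 ·f
pos 47 'c': at 21  emit P6@[46:47],P7@[47:47]
pos 48 'a': at 22  emit P4@[43:48]
pos 49 'c': at 18 ·f  emit P6@[48:49],P7@[49:49]
pos 50 'a': at 17 ·f
pos 51 'a': at 17 ·f
pos 52 'c': at 18  emit P6@[51:52],P7@[52:52]
pos 53 'b': at 19
pos 54 'b': at 2 ·f
pos 55 'b': at 2 ·f
pos 56 'b': at 2 ·f
pos 57 'd': at 3  emit P0@[55:57]
pos 58 'c': at 9 ·f  emit P7@[58:58]
pos 59 'c': at 9 ·f  emit P7@[59:59]
pos 60 'b': at 10
pos 61 'c': at 11  emit P7@[61:61]

Result: [[4,5],[9,5],[10,6],[10,7],[12,7],[15,2],[18,7],[19,3],[19,7],[21,6],[21,7],[23,6],[23,7],[24,7],[27,0],[30,6],[30,7],[32,1],[33,0],[34,7],[36,7],[39,2],[44,6],[44,7],[47,6],[47,7],[48,4],[49,6],[49,7],[52,6],[52,7],[57,0],[58,7],[59,7],[61,7]]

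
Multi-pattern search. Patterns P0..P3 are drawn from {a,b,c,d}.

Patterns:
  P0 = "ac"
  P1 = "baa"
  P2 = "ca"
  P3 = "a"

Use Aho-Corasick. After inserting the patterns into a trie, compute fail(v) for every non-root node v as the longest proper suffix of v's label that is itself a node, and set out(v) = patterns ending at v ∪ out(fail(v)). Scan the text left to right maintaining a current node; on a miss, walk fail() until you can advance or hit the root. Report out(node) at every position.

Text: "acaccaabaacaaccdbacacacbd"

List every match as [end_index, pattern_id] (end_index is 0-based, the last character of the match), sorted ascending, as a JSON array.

Build automaton:
Trie nodes:
  n0 'ε': a→1 b→3 c→6
  n1 'a': c→2  [P3 ends]
  n2 'ac': ·  [P0 ends]
  n3 'b': a→4
  n4 'ba': a→5
  n5 'baa': ·  [P1 ends]
  n6 'c': a→7
  n7 'ca': ·  [P2 ends]

Failure links (BFS by depth):
  fail(1) 'a': from fail(0)=0 chase 'a': 0 ⇒ 0;  out={3}∪out(0)={3}
  fail(3) 'b': from fail(0)=0 chase 'b': 0 ⇒ 0;  out=∅∪out(0)=∅
  fail(6) 'c': from fail(0)=0 chase 'c': 0 ⇒ 0;  out=∅∪out(0)=∅
  fail(2) 'ac': from fail(1)=0 chase 'c': 0 ⇒ 6;  out={0}∪out(6)={0}
  fail(4) 'ba': from fail(3)=0 chase 'a': 0 ⇒ 1;  out=∅∪out(1)={3}
  fail(7) 'ca': from fail(6)=0 chase 'a': 0 ⇒ 1;  out={2}∪out(1)={2,3}
  fail(5) 'baa': from fail(4)=1 chase 'a': 1→0 ⇒ 1;  out={1}∪out(1)={1,3}

Run:
[0] read 'a'  n0⇒n1  emit P3@[0:0]
[1] read 'c'  n1⇒n2  emit P0@[0:1]
[2] read 'a'  n2⇒n7 ·f  emit P2@[1:2],P3@[2:2]
[3] read 'c'  n7⇒n2 ·f  emit P0@[2:3]
[4] read 'c'  n2⇒n6 ·f
[5] read 'a'  n6⇒n7  emit P2@[4:5],P3@[5:5]
[6] read 'a'  n7⇒n1 ·f  emit P3@[6:6]
[7] read 'b'  n1⇒n3 ·f
[8] read 'a'  n3⇒n4  emit P3@[8:8]
[9] read 'a'  n4⇒n5  emit P1@[7:9],P3@[9:9]
[10] read 'c'  n5⇒n2 ·f  emit P0@[9:10]
[11] read 'a'  n2⇒n7 ·f  emit P2@[10:11],P3@[11:11]
[12] read 'a'  n7⇒n1 ·f  emit P3@[12:12]
[13] read 'c'  n1⇒n2  emit P0@[12:13]
[14] read 'c'  n2⇒n6 ·f
[15] read 'd'  n6⇒n0 ·f
[16] read 'b'  n0⇒n3
[17] read 'a'  n3⇒n4  emit P3@[17:17]
[18] read 'c'  n4⇒n2 ·f  emit P0@[17:18]
[19] read 'a'  n2⇒n7 ·f  emit P2@[18:19],P3@[19:19]
[20] read 'c'  n7⇒n2 ·f  emit P0@[19:20]
[21] read 'a'  n2⇒n7 ·f  emit P2@[20:21],P3@[21:21]
[22] read 'c'  n7⇒n2 ·f  emit P0@[21:22]
[23] read 'b'  n2⇒n3 ·f
[24] read 'd'  n3⇒n0 ·f

All matches (sorted): [[0,3],[1,0],[2,2],[2,3],[3,0],[5,2],[5,3],[6,3],[8,3],[9,1],[9,3],[10,0],[11,2],[11,3],[12,3],[13,0],[17,3],[18,0],[19,2],[19,3],[20,0],[21,2],[21,3],[22,0]]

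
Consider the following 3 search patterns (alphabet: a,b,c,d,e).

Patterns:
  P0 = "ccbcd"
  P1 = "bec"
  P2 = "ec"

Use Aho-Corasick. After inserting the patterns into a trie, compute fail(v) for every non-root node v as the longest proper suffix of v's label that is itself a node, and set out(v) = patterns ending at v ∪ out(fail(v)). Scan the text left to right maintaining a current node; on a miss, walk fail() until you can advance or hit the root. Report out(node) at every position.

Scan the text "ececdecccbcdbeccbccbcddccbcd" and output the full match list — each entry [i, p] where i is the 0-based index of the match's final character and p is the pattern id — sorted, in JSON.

Construct AC machine:
Trie nodes:
  n0 'ε': b→6 c→1 e→9
  n1 'c': c→2
  n2 'cc': b→3
  n3 'ccb': c→4
  n4 'ccbc': d→5
  n5 'ccbcd': ·  [P0 ends]
  n6 'b': e→7
  n7 'be': c→8
  n8 'bec': ·  [P1 ends]
  n9 'e': c→10
  n10 'ec': ·  [P2 ends]

Failure links (BFS by depth):
  fail(1) 'c': from fail(0)=0 chase 'c': 0 ⇒ 0;  out=∅∪out(0)=∅
  fail(6) 'b': from fail(0)=0 chase 'b': 0 ⇒ 0;  out=∅∪out(0)=∅
  fail(9) 'e': from fail(0)=0 chase 'e': 0 ⇒ 0;  out=∅∪out(0)=∅
  fail(2) 'cc': from fail(1)=0 chase 'c': 0 ⇒ 1;  out=∅∪out(1)=∅
  fail(7) 'be': from fail(6)=0 chase 'e': 0 ⇒ 9;  out=∅∪out(9)=∅
  fail(10) 'ec': from fail(9)=0 chase 'c': 0 ⇒ 1;  out={2}∪out(1)={2}
  fail(3) 'ccb': from fail(2)=1 chase 'b': 1→0 ⇒ 6;  out=∅∪out(6)=∅
  fail(8) 'bec': from fail(7)=9 chase 'c': 9 ⇒ 10;  out={1}∪out(10)={1,2}
  fail(4) 'ccbc': from fail(3)=6 chase 'c': 6→0 ⇒ 1;  out=∅∪out(1)=∅
  fail(5) 'ccbcd': from fail(4)=1 chase 'd': 1→0 ⇒ 0;  out={0}∪out(0)={0}

Scan:
pos 0 'e': at 9
pos 1 'c': at 10  → match P2@[0:1]
pos 2 'e': at 9 (fail-walked)
pos 3 'c': at 10  → match P2@[2:3]
pos 4 'd': at 0 (fail-walked)
pos 5 'e': at 9
pos 6 'c': at 10  → match P2@[5:6]
pos 7 'c': at 2 (fail-walked)
pos 8 'c': at 2 (fail-walked)
pos 9 'b': at 3
pos 10 'c': at 4
pos 11 'd': at 5  → match P0@[7:11]
pos 12 'b': at 6 (fail-walked)
pos 13 'e': at 7
pos 14 'c': at 8  → match P1@[12:14],P2@[13:14]
pos 15 'c': at 2 (fail-walked)
pos 16 'b': at 3
pos 17 'c': at 4
pos 18 'c': at 2 (fail-walked)
pos 19 'b': at 3
pos 20 'c': at 4
pos 21 'd': at 5  → match P0@[17:21]
pos 22 'd': at 0 (fail-walked)
pos 23 'c': at 1
pos 24 'c': at 2
pos 25 'b': at 3
pos 26 'c': at 4
pos 27 'd': at 5  → match P0@[23:27]

Matches: [[1,2],[3,2],[6,2],[11,0],[14,1],[14,2],[21,0],[27,0]]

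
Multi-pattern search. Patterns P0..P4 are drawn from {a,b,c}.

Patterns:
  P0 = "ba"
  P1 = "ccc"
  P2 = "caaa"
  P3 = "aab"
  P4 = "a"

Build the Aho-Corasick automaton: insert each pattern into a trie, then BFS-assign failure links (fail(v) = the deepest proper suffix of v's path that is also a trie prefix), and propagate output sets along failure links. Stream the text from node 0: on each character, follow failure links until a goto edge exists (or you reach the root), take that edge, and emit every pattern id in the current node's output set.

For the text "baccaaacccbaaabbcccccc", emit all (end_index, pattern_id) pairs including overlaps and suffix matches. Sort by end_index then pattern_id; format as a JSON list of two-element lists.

Build:
Trie (insert patterns):
  0='ε' goto a→9 b→1 c→3
  1='b' goto a→2
  2='ba' goto ·  [P0 ends]
  3='c' goto a→6 c→4
  4='cc' goto c→5
  5='ccc' goto ·  [P1 ends]
  6='ca' goto a→7
  7='caa' goto a→8
  8='caaa' goto ·  [P2 ends]
  9='a' goto a→10  [P4 ends]
  10='aa' goto b→11
  11='aab' goto ·  [P3 ends]

Failure links (BFS by depth):
  n1('b'): parent n0 fail=0; on 'b' 0 → fail=0;  out ∅∪∅=∅
  n3('c'): parent n0 fail=0; on 'c' 0 → fail=0;  out ∅∪∅=∅
  n9('a'): parent n0 fail=0; on 'a' 0 → fail=0;  out {4}∪∅={4}
  n2('ba'): parent n1 fail=0; on 'a' 0 → fail=9;  out {0}∪{4}={0,4}
  n4('cc'): parent n3 fail=0; on 'c' 0 → fail=3;  out ∅∪∅=∅
  n6('ca'): parent n3 fail=0; on 'a' 0 → fail=9;  out ∅∪{4}={4}
  n10('aa'): parent n9 fail=0; on 'a' 0 → fail=9;  out ∅∪{4}={4}
  n5('ccc'): parent n4 fail=3; on 'c' 3 → fail=4;  out {1}∪∅={1}
  n7('caa'): parent n6 fail=9; on 'a' 9 → fail=10;  out ∅∪{4}={4}
  n11('aab'): parent n10 fail=9; on 'b' 9→0 → fail=1;  out {3}∪∅={3}
  n8('caaa'): parent n7 fail=10; on 'a' 10→9 → fail=10;  out {2}∪{4}={2,4}

Scan:
i=0 'b': node 0→1
i=1 'a': node 1→2  emit P0@[0:1],P4@[1:1]
i=2 'c': node 2→3 (fail-walked)
i=3 'c': node 3→4
i=4 'a': node 4→6 (fail-walked)  emit P4@[4:4]
i=5 'a': node 6→7  emit P4@[5:5]
i=6 'a': node 7→8  emit P2@[3:6],P4@[6:6]
i=7 'c': node 8→3 (fail-walked)
i=8 'c': node 3→4
i=9 'c': node 4→5  emit P1@[7:9]
i=10 'b': node 5→1 (fail-walked)
i=11 'a': node 1→2  emit P0@[10:11],P4@[11:11]
i=12 'a': node 2→10 (fail-walked)  emit P4@[12:12]
i=13 'a': node 10→10 (fail-walked)  emit P4@[13:13]
i=14 'b': node 10→11  emit P3@[12:14]
i=15 'b': node 11→1 (fail-walked)
i=16 'c': node 1→3 (fail-walked)
i=17 'c': node 3→4
i=18 'c': node 4→5  emit P1@[16:18]
i=19 'c': node 5→5 (fail-walked)  emit P1@[17:19]
i=20 'c': node 5→5 (fail-walked)  emit P1@[18:20]
i=21 'c': node 5→5 (fail-walked)  emit P1@[19:21]

Matches: [[1,0],[1,4],[4,4],[5,4],[6,2],[6,4],[9,1],[11,0],[11,4],[12,4],[13,4],[14,3],[18,1],[19,1],[20,1],[21,1]]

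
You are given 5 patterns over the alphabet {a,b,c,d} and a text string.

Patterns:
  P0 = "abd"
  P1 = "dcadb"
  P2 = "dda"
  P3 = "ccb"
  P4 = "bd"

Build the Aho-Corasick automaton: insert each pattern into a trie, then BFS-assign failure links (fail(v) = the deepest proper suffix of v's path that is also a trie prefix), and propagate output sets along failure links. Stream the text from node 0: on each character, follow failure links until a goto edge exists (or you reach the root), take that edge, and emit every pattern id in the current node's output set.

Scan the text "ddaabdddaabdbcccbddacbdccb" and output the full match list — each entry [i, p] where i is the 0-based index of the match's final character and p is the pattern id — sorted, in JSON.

Build automaton:
Trie (insert patterns):
  0='ε' goto a→1 b→14 c→11 d→4
  1='a' goto b→2
  2='ab' goto d→3
  3='abd' goto ·  ←P0
  4='d' goto c→5 d→9
  5='dc' goto a→6
  6='dca' goto d→7
  7='dcad' goto b→8
  8='dcadb' goto ·  ←P1
  9='dd' goto a→10
  10='dda' goto ·  ←P2
  11='c' goto c→12
  12='cc' goto b→13
  13='ccb' goto ·  ←P3
  14='b' goto d→15
  15='bd' goto ·  ←P4

Failure links (BFS by depth):
  n1('a'): parent n0 fail=0; on 'a' 0 → fail=0;  out ∅∪∅=∅
  n4('d'): parent n0 fail=0; on 'd' 0 → fail=0;  out ∅∪∅=∅
  n11('c'): parent n0 fail=0; on 'c' 0 → fail=0;  out ∅∪∅=∅
  n14('b'): parent n0 fail=0; on 'b' 0 → fail=0;  out ∅∪∅=∅
  n2('ab'): parent n1 fail=0; on 'b' 0 → fail=14;  out ∅∪∅=∅
  n5('dc'): parent n4 fail=0; on 'c' 0 → fail=11;  out ∅∪∅=∅
  n9('dd'): parent n4 fail=0; on 'd' 0 → fail=4;  out ∅∪∅=∅
  n12('cc'): parent n11 fail=0; on 'c' 0 → fail=11;  out ∅∪∅=∅
  n15('bd'): parent n14 fail=0; on 'd' 0 → fail=4;  out {4}∪∅={4}
  n3('abd'): parent n2 fail=14; on 'd' 14 → fail=15;  out {0}∪{4}={0,4}
  n6('dca'): parent n5 fail=11; on 'a' 11→0 → fail=1;  out ∅∪∅=∅
  n10('dda'): parent n9 fail=4; on 'a' 4→0 → fail=1;  out {2}∪∅={2}
  n13('ccb'): parent n12 fail=11; on 'b' 11→0 → fail=14;  out {3}∪∅={3}
  n7('dcad'): parent n6 fail=1; on 'd' 1→0 → fail=4;  out ∅∪∅=∅
  n8('dcadb'): parent n7 fail=4; on 'b' 4→0 → fail=14;  out {1}∪∅={1}

Text stream:
pos 0 'd': at 4
pos 1 'd': at 9
pos 2 'a': at 10  → match P2@[0:2]
pos 3 'a': at 1 ·f
pos 4 'b': at 2
pos 5 'd': at 3  → match P0@[3:5],P4@[4:5]
pos 6 'd': at 9 ·f
pos 7 'd': at 9 ·f
pos 8 'a': at 10  → match P2@[6:8]
pos 9 'a': at 1 ·f
pos 10 'b': at 2
pos 11 'd': at 3  → match P0@[9:11],P4@[10:11]
pos 12 'b': at 14 ·f
pos 13 'c': at 11 ·f
pos 14 'c': at 12
pos 15 'c': at 12 ·f
pos 16 'b': at 13  → match P3@[14:16]
pos 17 'd': at 15 ·f  → match P4@[16:17]
pos 18 'd': at 9 ·f
pos 19 'a': at 10  → match P2@[17:19]
pos 20 'c': at 11 ·f
pos 21 'b': at 14 ·f
pos 22 'd': at 15  → match P4@[21:22]
pos 23 'c': at 5 ·f
pos 24 'c': at 12 ·f
pos 25 'b': at 13  → match P3@[23:25]

All matches (sorted): [[2,2],[5,0],[5,4],[8,2],[11,0],[11,4],[16,3],[17,4],[19,2],[22,4],[25,3]]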